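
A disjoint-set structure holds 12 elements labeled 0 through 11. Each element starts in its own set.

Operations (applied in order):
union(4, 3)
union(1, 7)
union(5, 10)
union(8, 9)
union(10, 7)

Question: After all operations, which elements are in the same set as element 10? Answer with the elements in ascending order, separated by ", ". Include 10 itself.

Answer: 1, 5, 7, 10

Derivation:
Step 1: union(4, 3) -> merged; set of 4 now {3, 4}
Step 2: union(1, 7) -> merged; set of 1 now {1, 7}
Step 3: union(5, 10) -> merged; set of 5 now {5, 10}
Step 4: union(8, 9) -> merged; set of 8 now {8, 9}
Step 5: union(10, 7) -> merged; set of 10 now {1, 5, 7, 10}
Component of 10: {1, 5, 7, 10}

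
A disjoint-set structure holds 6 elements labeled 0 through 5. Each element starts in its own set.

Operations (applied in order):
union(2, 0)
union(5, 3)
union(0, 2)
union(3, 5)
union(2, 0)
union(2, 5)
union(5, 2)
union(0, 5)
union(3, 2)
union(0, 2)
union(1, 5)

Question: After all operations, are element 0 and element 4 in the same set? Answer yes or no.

Answer: no

Derivation:
Step 1: union(2, 0) -> merged; set of 2 now {0, 2}
Step 2: union(5, 3) -> merged; set of 5 now {3, 5}
Step 3: union(0, 2) -> already same set; set of 0 now {0, 2}
Step 4: union(3, 5) -> already same set; set of 3 now {3, 5}
Step 5: union(2, 0) -> already same set; set of 2 now {0, 2}
Step 6: union(2, 5) -> merged; set of 2 now {0, 2, 3, 5}
Step 7: union(5, 2) -> already same set; set of 5 now {0, 2, 3, 5}
Step 8: union(0, 5) -> already same set; set of 0 now {0, 2, 3, 5}
Step 9: union(3, 2) -> already same set; set of 3 now {0, 2, 3, 5}
Step 10: union(0, 2) -> already same set; set of 0 now {0, 2, 3, 5}
Step 11: union(1, 5) -> merged; set of 1 now {0, 1, 2, 3, 5}
Set of 0: {0, 1, 2, 3, 5}; 4 is not a member.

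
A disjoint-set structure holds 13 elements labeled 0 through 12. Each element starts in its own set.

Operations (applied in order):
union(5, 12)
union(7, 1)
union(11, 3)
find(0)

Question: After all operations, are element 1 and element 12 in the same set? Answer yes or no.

Step 1: union(5, 12) -> merged; set of 5 now {5, 12}
Step 2: union(7, 1) -> merged; set of 7 now {1, 7}
Step 3: union(11, 3) -> merged; set of 11 now {3, 11}
Step 4: find(0) -> no change; set of 0 is {0}
Set of 1: {1, 7}; 12 is not a member.

Answer: no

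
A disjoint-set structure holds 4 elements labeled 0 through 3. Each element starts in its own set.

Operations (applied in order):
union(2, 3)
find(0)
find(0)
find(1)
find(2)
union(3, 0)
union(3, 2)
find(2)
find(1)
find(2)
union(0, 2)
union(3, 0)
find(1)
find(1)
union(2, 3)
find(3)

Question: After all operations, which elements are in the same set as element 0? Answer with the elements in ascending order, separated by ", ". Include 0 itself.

Step 1: union(2, 3) -> merged; set of 2 now {2, 3}
Step 2: find(0) -> no change; set of 0 is {0}
Step 3: find(0) -> no change; set of 0 is {0}
Step 4: find(1) -> no change; set of 1 is {1}
Step 5: find(2) -> no change; set of 2 is {2, 3}
Step 6: union(3, 0) -> merged; set of 3 now {0, 2, 3}
Step 7: union(3, 2) -> already same set; set of 3 now {0, 2, 3}
Step 8: find(2) -> no change; set of 2 is {0, 2, 3}
Step 9: find(1) -> no change; set of 1 is {1}
Step 10: find(2) -> no change; set of 2 is {0, 2, 3}
Step 11: union(0, 2) -> already same set; set of 0 now {0, 2, 3}
Step 12: union(3, 0) -> already same set; set of 3 now {0, 2, 3}
Step 13: find(1) -> no change; set of 1 is {1}
Step 14: find(1) -> no change; set of 1 is {1}
Step 15: union(2, 3) -> already same set; set of 2 now {0, 2, 3}
Step 16: find(3) -> no change; set of 3 is {0, 2, 3}
Component of 0: {0, 2, 3}

Answer: 0, 2, 3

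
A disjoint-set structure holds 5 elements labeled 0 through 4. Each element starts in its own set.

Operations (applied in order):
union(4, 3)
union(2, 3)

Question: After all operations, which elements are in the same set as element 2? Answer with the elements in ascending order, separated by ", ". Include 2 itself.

Step 1: union(4, 3) -> merged; set of 4 now {3, 4}
Step 2: union(2, 3) -> merged; set of 2 now {2, 3, 4}
Component of 2: {2, 3, 4}

Answer: 2, 3, 4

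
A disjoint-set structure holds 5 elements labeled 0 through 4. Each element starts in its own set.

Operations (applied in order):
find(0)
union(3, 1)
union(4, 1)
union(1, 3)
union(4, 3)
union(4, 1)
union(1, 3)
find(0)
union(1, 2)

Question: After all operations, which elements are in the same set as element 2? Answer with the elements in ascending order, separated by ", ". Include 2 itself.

Step 1: find(0) -> no change; set of 0 is {0}
Step 2: union(3, 1) -> merged; set of 3 now {1, 3}
Step 3: union(4, 1) -> merged; set of 4 now {1, 3, 4}
Step 4: union(1, 3) -> already same set; set of 1 now {1, 3, 4}
Step 5: union(4, 3) -> already same set; set of 4 now {1, 3, 4}
Step 6: union(4, 1) -> already same set; set of 4 now {1, 3, 4}
Step 7: union(1, 3) -> already same set; set of 1 now {1, 3, 4}
Step 8: find(0) -> no change; set of 0 is {0}
Step 9: union(1, 2) -> merged; set of 1 now {1, 2, 3, 4}
Component of 2: {1, 2, 3, 4}

Answer: 1, 2, 3, 4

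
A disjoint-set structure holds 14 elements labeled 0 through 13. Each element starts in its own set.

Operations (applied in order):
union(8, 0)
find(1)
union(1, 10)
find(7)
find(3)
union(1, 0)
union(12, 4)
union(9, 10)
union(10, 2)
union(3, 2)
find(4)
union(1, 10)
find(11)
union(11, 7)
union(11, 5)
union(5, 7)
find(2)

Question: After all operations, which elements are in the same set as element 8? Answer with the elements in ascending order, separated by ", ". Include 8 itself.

Step 1: union(8, 0) -> merged; set of 8 now {0, 8}
Step 2: find(1) -> no change; set of 1 is {1}
Step 3: union(1, 10) -> merged; set of 1 now {1, 10}
Step 4: find(7) -> no change; set of 7 is {7}
Step 5: find(3) -> no change; set of 3 is {3}
Step 6: union(1, 0) -> merged; set of 1 now {0, 1, 8, 10}
Step 7: union(12, 4) -> merged; set of 12 now {4, 12}
Step 8: union(9, 10) -> merged; set of 9 now {0, 1, 8, 9, 10}
Step 9: union(10, 2) -> merged; set of 10 now {0, 1, 2, 8, 9, 10}
Step 10: union(3, 2) -> merged; set of 3 now {0, 1, 2, 3, 8, 9, 10}
Step 11: find(4) -> no change; set of 4 is {4, 12}
Step 12: union(1, 10) -> already same set; set of 1 now {0, 1, 2, 3, 8, 9, 10}
Step 13: find(11) -> no change; set of 11 is {11}
Step 14: union(11, 7) -> merged; set of 11 now {7, 11}
Step 15: union(11, 5) -> merged; set of 11 now {5, 7, 11}
Step 16: union(5, 7) -> already same set; set of 5 now {5, 7, 11}
Step 17: find(2) -> no change; set of 2 is {0, 1, 2, 3, 8, 9, 10}
Component of 8: {0, 1, 2, 3, 8, 9, 10}

Answer: 0, 1, 2, 3, 8, 9, 10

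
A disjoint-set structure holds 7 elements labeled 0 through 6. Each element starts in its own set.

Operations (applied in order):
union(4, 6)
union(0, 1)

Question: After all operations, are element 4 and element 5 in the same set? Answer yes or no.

Step 1: union(4, 6) -> merged; set of 4 now {4, 6}
Step 2: union(0, 1) -> merged; set of 0 now {0, 1}
Set of 4: {4, 6}; 5 is not a member.

Answer: no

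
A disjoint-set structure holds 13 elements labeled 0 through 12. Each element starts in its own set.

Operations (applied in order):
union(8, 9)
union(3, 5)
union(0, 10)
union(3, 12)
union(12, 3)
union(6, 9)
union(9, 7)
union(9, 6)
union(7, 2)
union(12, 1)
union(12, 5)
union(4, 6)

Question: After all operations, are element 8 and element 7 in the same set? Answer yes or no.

Step 1: union(8, 9) -> merged; set of 8 now {8, 9}
Step 2: union(3, 5) -> merged; set of 3 now {3, 5}
Step 3: union(0, 10) -> merged; set of 0 now {0, 10}
Step 4: union(3, 12) -> merged; set of 3 now {3, 5, 12}
Step 5: union(12, 3) -> already same set; set of 12 now {3, 5, 12}
Step 6: union(6, 9) -> merged; set of 6 now {6, 8, 9}
Step 7: union(9, 7) -> merged; set of 9 now {6, 7, 8, 9}
Step 8: union(9, 6) -> already same set; set of 9 now {6, 7, 8, 9}
Step 9: union(7, 2) -> merged; set of 7 now {2, 6, 7, 8, 9}
Step 10: union(12, 1) -> merged; set of 12 now {1, 3, 5, 12}
Step 11: union(12, 5) -> already same set; set of 12 now {1, 3, 5, 12}
Step 12: union(4, 6) -> merged; set of 4 now {2, 4, 6, 7, 8, 9}
Set of 8: {2, 4, 6, 7, 8, 9}; 7 is a member.

Answer: yes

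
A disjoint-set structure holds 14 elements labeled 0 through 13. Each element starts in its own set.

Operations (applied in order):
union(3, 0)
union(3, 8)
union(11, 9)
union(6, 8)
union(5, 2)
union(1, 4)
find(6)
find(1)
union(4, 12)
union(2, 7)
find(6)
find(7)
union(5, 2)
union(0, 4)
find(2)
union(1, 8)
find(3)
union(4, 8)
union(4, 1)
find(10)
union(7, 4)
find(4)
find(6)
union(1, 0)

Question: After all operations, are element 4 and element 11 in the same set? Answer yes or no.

Step 1: union(3, 0) -> merged; set of 3 now {0, 3}
Step 2: union(3, 8) -> merged; set of 3 now {0, 3, 8}
Step 3: union(11, 9) -> merged; set of 11 now {9, 11}
Step 4: union(6, 8) -> merged; set of 6 now {0, 3, 6, 8}
Step 5: union(5, 2) -> merged; set of 5 now {2, 5}
Step 6: union(1, 4) -> merged; set of 1 now {1, 4}
Step 7: find(6) -> no change; set of 6 is {0, 3, 6, 8}
Step 8: find(1) -> no change; set of 1 is {1, 4}
Step 9: union(4, 12) -> merged; set of 4 now {1, 4, 12}
Step 10: union(2, 7) -> merged; set of 2 now {2, 5, 7}
Step 11: find(6) -> no change; set of 6 is {0, 3, 6, 8}
Step 12: find(7) -> no change; set of 7 is {2, 5, 7}
Step 13: union(5, 2) -> already same set; set of 5 now {2, 5, 7}
Step 14: union(0, 4) -> merged; set of 0 now {0, 1, 3, 4, 6, 8, 12}
Step 15: find(2) -> no change; set of 2 is {2, 5, 7}
Step 16: union(1, 8) -> already same set; set of 1 now {0, 1, 3, 4, 6, 8, 12}
Step 17: find(3) -> no change; set of 3 is {0, 1, 3, 4, 6, 8, 12}
Step 18: union(4, 8) -> already same set; set of 4 now {0, 1, 3, 4, 6, 8, 12}
Step 19: union(4, 1) -> already same set; set of 4 now {0, 1, 3, 4, 6, 8, 12}
Step 20: find(10) -> no change; set of 10 is {10}
Step 21: union(7, 4) -> merged; set of 7 now {0, 1, 2, 3, 4, 5, 6, 7, 8, 12}
Step 22: find(4) -> no change; set of 4 is {0, 1, 2, 3, 4, 5, 6, 7, 8, 12}
Step 23: find(6) -> no change; set of 6 is {0, 1, 2, 3, 4, 5, 6, 7, 8, 12}
Step 24: union(1, 0) -> already same set; set of 1 now {0, 1, 2, 3, 4, 5, 6, 7, 8, 12}
Set of 4: {0, 1, 2, 3, 4, 5, 6, 7, 8, 12}; 11 is not a member.

Answer: no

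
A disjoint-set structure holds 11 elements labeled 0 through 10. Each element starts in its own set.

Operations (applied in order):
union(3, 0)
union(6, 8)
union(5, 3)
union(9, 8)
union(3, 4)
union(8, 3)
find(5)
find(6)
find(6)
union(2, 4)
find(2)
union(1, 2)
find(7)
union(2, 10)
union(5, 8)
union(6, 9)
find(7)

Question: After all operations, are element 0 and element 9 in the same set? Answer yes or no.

Step 1: union(3, 0) -> merged; set of 3 now {0, 3}
Step 2: union(6, 8) -> merged; set of 6 now {6, 8}
Step 3: union(5, 3) -> merged; set of 5 now {0, 3, 5}
Step 4: union(9, 8) -> merged; set of 9 now {6, 8, 9}
Step 5: union(3, 4) -> merged; set of 3 now {0, 3, 4, 5}
Step 6: union(8, 3) -> merged; set of 8 now {0, 3, 4, 5, 6, 8, 9}
Step 7: find(5) -> no change; set of 5 is {0, 3, 4, 5, 6, 8, 9}
Step 8: find(6) -> no change; set of 6 is {0, 3, 4, 5, 6, 8, 9}
Step 9: find(6) -> no change; set of 6 is {0, 3, 4, 5, 6, 8, 9}
Step 10: union(2, 4) -> merged; set of 2 now {0, 2, 3, 4, 5, 6, 8, 9}
Step 11: find(2) -> no change; set of 2 is {0, 2, 3, 4, 5, 6, 8, 9}
Step 12: union(1, 2) -> merged; set of 1 now {0, 1, 2, 3, 4, 5, 6, 8, 9}
Step 13: find(7) -> no change; set of 7 is {7}
Step 14: union(2, 10) -> merged; set of 2 now {0, 1, 2, 3, 4, 5, 6, 8, 9, 10}
Step 15: union(5, 8) -> already same set; set of 5 now {0, 1, 2, 3, 4, 5, 6, 8, 9, 10}
Step 16: union(6, 9) -> already same set; set of 6 now {0, 1, 2, 3, 4, 5, 6, 8, 9, 10}
Step 17: find(7) -> no change; set of 7 is {7}
Set of 0: {0, 1, 2, 3, 4, 5, 6, 8, 9, 10}; 9 is a member.

Answer: yes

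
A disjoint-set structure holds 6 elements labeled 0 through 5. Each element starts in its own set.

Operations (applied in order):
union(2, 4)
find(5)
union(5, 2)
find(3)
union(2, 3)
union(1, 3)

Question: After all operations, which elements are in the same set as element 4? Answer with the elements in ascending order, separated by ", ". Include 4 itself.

Step 1: union(2, 4) -> merged; set of 2 now {2, 4}
Step 2: find(5) -> no change; set of 5 is {5}
Step 3: union(5, 2) -> merged; set of 5 now {2, 4, 5}
Step 4: find(3) -> no change; set of 3 is {3}
Step 5: union(2, 3) -> merged; set of 2 now {2, 3, 4, 5}
Step 6: union(1, 3) -> merged; set of 1 now {1, 2, 3, 4, 5}
Component of 4: {1, 2, 3, 4, 5}

Answer: 1, 2, 3, 4, 5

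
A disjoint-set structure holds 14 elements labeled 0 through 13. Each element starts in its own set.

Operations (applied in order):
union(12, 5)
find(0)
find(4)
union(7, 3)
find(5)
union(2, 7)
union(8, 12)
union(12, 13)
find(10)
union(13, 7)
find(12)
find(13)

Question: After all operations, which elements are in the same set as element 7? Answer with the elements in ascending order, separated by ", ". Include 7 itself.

Step 1: union(12, 5) -> merged; set of 12 now {5, 12}
Step 2: find(0) -> no change; set of 0 is {0}
Step 3: find(4) -> no change; set of 4 is {4}
Step 4: union(7, 3) -> merged; set of 7 now {3, 7}
Step 5: find(5) -> no change; set of 5 is {5, 12}
Step 6: union(2, 7) -> merged; set of 2 now {2, 3, 7}
Step 7: union(8, 12) -> merged; set of 8 now {5, 8, 12}
Step 8: union(12, 13) -> merged; set of 12 now {5, 8, 12, 13}
Step 9: find(10) -> no change; set of 10 is {10}
Step 10: union(13, 7) -> merged; set of 13 now {2, 3, 5, 7, 8, 12, 13}
Step 11: find(12) -> no change; set of 12 is {2, 3, 5, 7, 8, 12, 13}
Step 12: find(13) -> no change; set of 13 is {2, 3, 5, 7, 8, 12, 13}
Component of 7: {2, 3, 5, 7, 8, 12, 13}

Answer: 2, 3, 5, 7, 8, 12, 13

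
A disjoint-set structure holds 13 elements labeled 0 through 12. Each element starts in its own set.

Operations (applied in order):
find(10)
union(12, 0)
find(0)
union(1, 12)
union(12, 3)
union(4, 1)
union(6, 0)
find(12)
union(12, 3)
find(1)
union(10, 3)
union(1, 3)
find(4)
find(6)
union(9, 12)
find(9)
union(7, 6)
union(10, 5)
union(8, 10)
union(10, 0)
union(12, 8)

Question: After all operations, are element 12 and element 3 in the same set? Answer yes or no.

Step 1: find(10) -> no change; set of 10 is {10}
Step 2: union(12, 0) -> merged; set of 12 now {0, 12}
Step 3: find(0) -> no change; set of 0 is {0, 12}
Step 4: union(1, 12) -> merged; set of 1 now {0, 1, 12}
Step 5: union(12, 3) -> merged; set of 12 now {0, 1, 3, 12}
Step 6: union(4, 1) -> merged; set of 4 now {0, 1, 3, 4, 12}
Step 7: union(6, 0) -> merged; set of 6 now {0, 1, 3, 4, 6, 12}
Step 8: find(12) -> no change; set of 12 is {0, 1, 3, 4, 6, 12}
Step 9: union(12, 3) -> already same set; set of 12 now {0, 1, 3, 4, 6, 12}
Step 10: find(1) -> no change; set of 1 is {0, 1, 3, 4, 6, 12}
Step 11: union(10, 3) -> merged; set of 10 now {0, 1, 3, 4, 6, 10, 12}
Step 12: union(1, 3) -> already same set; set of 1 now {0, 1, 3, 4, 6, 10, 12}
Step 13: find(4) -> no change; set of 4 is {0, 1, 3, 4, 6, 10, 12}
Step 14: find(6) -> no change; set of 6 is {0, 1, 3, 4, 6, 10, 12}
Step 15: union(9, 12) -> merged; set of 9 now {0, 1, 3, 4, 6, 9, 10, 12}
Step 16: find(9) -> no change; set of 9 is {0, 1, 3, 4, 6, 9, 10, 12}
Step 17: union(7, 6) -> merged; set of 7 now {0, 1, 3, 4, 6, 7, 9, 10, 12}
Step 18: union(10, 5) -> merged; set of 10 now {0, 1, 3, 4, 5, 6, 7, 9, 10, 12}
Step 19: union(8, 10) -> merged; set of 8 now {0, 1, 3, 4, 5, 6, 7, 8, 9, 10, 12}
Step 20: union(10, 0) -> already same set; set of 10 now {0, 1, 3, 4, 5, 6, 7, 8, 9, 10, 12}
Step 21: union(12, 8) -> already same set; set of 12 now {0, 1, 3, 4, 5, 6, 7, 8, 9, 10, 12}
Set of 12: {0, 1, 3, 4, 5, 6, 7, 8, 9, 10, 12}; 3 is a member.

Answer: yes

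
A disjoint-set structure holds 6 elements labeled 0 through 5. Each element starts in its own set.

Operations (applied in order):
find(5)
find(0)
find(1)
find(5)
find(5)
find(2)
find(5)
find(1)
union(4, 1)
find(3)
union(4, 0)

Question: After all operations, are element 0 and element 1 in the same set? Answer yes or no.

Answer: yes

Derivation:
Step 1: find(5) -> no change; set of 5 is {5}
Step 2: find(0) -> no change; set of 0 is {0}
Step 3: find(1) -> no change; set of 1 is {1}
Step 4: find(5) -> no change; set of 5 is {5}
Step 5: find(5) -> no change; set of 5 is {5}
Step 6: find(2) -> no change; set of 2 is {2}
Step 7: find(5) -> no change; set of 5 is {5}
Step 8: find(1) -> no change; set of 1 is {1}
Step 9: union(4, 1) -> merged; set of 4 now {1, 4}
Step 10: find(3) -> no change; set of 3 is {3}
Step 11: union(4, 0) -> merged; set of 4 now {0, 1, 4}
Set of 0: {0, 1, 4}; 1 is a member.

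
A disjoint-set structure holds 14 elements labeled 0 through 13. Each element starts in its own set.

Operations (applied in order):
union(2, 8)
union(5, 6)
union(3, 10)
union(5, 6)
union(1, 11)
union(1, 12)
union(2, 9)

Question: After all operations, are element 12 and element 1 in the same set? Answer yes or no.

Answer: yes

Derivation:
Step 1: union(2, 8) -> merged; set of 2 now {2, 8}
Step 2: union(5, 6) -> merged; set of 5 now {5, 6}
Step 3: union(3, 10) -> merged; set of 3 now {3, 10}
Step 4: union(5, 6) -> already same set; set of 5 now {5, 6}
Step 5: union(1, 11) -> merged; set of 1 now {1, 11}
Step 6: union(1, 12) -> merged; set of 1 now {1, 11, 12}
Step 7: union(2, 9) -> merged; set of 2 now {2, 8, 9}
Set of 12: {1, 11, 12}; 1 is a member.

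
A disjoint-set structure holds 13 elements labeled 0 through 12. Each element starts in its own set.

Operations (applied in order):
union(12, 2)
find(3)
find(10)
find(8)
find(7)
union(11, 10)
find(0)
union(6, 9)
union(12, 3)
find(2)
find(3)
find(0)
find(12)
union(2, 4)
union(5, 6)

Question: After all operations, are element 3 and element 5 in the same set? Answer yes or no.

Answer: no

Derivation:
Step 1: union(12, 2) -> merged; set of 12 now {2, 12}
Step 2: find(3) -> no change; set of 3 is {3}
Step 3: find(10) -> no change; set of 10 is {10}
Step 4: find(8) -> no change; set of 8 is {8}
Step 5: find(7) -> no change; set of 7 is {7}
Step 6: union(11, 10) -> merged; set of 11 now {10, 11}
Step 7: find(0) -> no change; set of 0 is {0}
Step 8: union(6, 9) -> merged; set of 6 now {6, 9}
Step 9: union(12, 3) -> merged; set of 12 now {2, 3, 12}
Step 10: find(2) -> no change; set of 2 is {2, 3, 12}
Step 11: find(3) -> no change; set of 3 is {2, 3, 12}
Step 12: find(0) -> no change; set of 0 is {0}
Step 13: find(12) -> no change; set of 12 is {2, 3, 12}
Step 14: union(2, 4) -> merged; set of 2 now {2, 3, 4, 12}
Step 15: union(5, 6) -> merged; set of 5 now {5, 6, 9}
Set of 3: {2, 3, 4, 12}; 5 is not a member.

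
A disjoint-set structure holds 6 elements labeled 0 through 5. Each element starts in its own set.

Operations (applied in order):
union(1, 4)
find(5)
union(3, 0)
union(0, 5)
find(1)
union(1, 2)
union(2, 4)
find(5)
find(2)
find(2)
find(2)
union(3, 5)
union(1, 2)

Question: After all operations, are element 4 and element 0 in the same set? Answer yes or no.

Answer: no

Derivation:
Step 1: union(1, 4) -> merged; set of 1 now {1, 4}
Step 2: find(5) -> no change; set of 5 is {5}
Step 3: union(3, 0) -> merged; set of 3 now {0, 3}
Step 4: union(0, 5) -> merged; set of 0 now {0, 3, 5}
Step 5: find(1) -> no change; set of 1 is {1, 4}
Step 6: union(1, 2) -> merged; set of 1 now {1, 2, 4}
Step 7: union(2, 4) -> already same set; set of 2 now {1, 2, 4}
Step 8: find(5) -> no change; set of 5 is {0, 3, 5}
Step 9: find(2) -> no change; set of 2 is {1, 2, 4}
Step 10: find(2) -> no change; set of 2 is {1, 2, 4}
Step 11: find(2) -> no change; set of 2 is {1, 2, 4}
Step 12: union(3, 5) -> already same set; set of 3 now {0, 3, 5}
Step 13: union(1, 2) -> already same set; set of 1 now {1, 2, 4}
Set of 4: {1, 2, 4}; 0 is not a member.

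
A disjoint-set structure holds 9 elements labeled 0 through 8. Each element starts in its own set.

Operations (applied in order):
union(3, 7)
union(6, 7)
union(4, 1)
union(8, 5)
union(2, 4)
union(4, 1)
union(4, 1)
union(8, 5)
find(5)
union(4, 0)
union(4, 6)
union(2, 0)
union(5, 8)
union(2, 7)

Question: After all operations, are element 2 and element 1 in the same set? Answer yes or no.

Step 1: union(3, 7) -> merged; set of 3 now {3, 7}
Step 2: union(6, 7) -> merged; set of 6 now {3, 6, 7}
Step 3: union(4, 1) -> merged; set of 4 now {1, 4}
Step 4: union(8, 5) -> merged; set of 8 now {5, 8}
Step 5: union(2, 4) -> merged; set of 2 now {1, 2, 4}
Step 6: union(4, 1) -> already same set; set of 4 now {1, 2, 4}
Step 7: union(4, 1) -> already same set; set of 4 now {1, 2, 4}
Step 8: union(8, 5) -> already same set; set of 8 now {5, 8}
Step 9: find(5) -> no change; set of 5 is {5, 8}
Step 10: union(4, 0) -> merged; set of 4 now {0, 1, 2, 4}
Step 11: union(4, 6) -> merged; set of 4 now {0, 1, 2, 3, 4, 6, 7}
Step 12: union(2, 0) -> already same set; set of 2 now {0, 1, 2, 3, 4, 6, 7}
Step 13: union(5, 8) -> already same set; set of 5 now {5, 8}
Step 14: union(2, 7) -> already same set; set of 2 now {0, 1, 2, 3, 4, 6, 7}
Set of 2: {0, 1, 2, 3, 4, 6, 7}; 1 is a member.

Answer: yes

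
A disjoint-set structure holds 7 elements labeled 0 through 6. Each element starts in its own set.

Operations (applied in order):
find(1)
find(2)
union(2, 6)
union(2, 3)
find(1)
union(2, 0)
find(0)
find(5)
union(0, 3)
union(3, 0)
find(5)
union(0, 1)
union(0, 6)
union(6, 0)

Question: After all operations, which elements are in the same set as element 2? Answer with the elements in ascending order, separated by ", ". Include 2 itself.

Step 1: find(1) -> no change; set of 1 is {1}
Step 2: find(2) -> no change; set of 2 is {2}
Step 3: union(2, 6) -> merged; set of 2 now {2, 6}
Step 4: union(2, 3) -> merged; set of 2 now {2, 3, 6}
Step 5: find(1) -> no change; set of 1 is {1}
Step 6: union(2, 0) -> merged; set of 2 now {0, 2, 3, 6}
Step 7: find(0) -> no change; set of 0 is {0, 2, 3, 6}
Step 8: find(5) -> no change; set of 5 is {5}
Step 9: union(0, 3) -> already same set; set of 0 now {0, 2, 3, 6}
Step 10: union(3, 0) -> already same set; set of 3 now {0, 2, 3, 6}
Step 11: find(5) -> no change; set of 5 is {5}
Step 12: union(0, 1) -> merged; set of 0 now {0, 1, 2, 3, 6}
Step 13: union(0, 6) -> already same set; set of 0 now {0, 1, 2, 3, 6}
Step 14: union(6, 0) -> already same set; set of 6 now {0, 1, 2, 3, 6}
Component of 2: {0, 1, 2, 3, 6}

Answer: 0, 1, 2, 3, 6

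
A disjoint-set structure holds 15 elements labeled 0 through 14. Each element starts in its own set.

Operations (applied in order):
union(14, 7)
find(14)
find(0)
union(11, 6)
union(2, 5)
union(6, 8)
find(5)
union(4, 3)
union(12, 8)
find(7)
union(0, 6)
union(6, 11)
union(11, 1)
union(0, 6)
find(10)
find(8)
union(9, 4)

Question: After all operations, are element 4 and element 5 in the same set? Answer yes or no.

Answer: no

Derivation:
Step 1: union(14, 7) -> merged; set of 14 now {7, 14}
Step 2: find(14) -> no change; set of 14 is {7, 14}
Step 3: find(0) -> no change; set of 0 is {0}
Step 4: union(11, 6) -> merged; set of 11 now {6, 11}
Step 5: union(2, 5) -> merged; set of 2 now {2, 5}
Step 6: union(6, 8) -> merged; set of 6 now {6, 8, 11}
Step 7: find(5) -> no change; set of 5 is {2, 5}
Step 8: union(4, 3) -> merged; set of 4 now {3, 4}
Step 9: union(12, 8) -> merged; set of 12 now {6, 8, 11, 12}
Step 10: find(7) -> no change; set of 7 is {7, 14}
Step 11: union(0, 6) -> merged; set of 0 now {0, 6, 8, 11, 12}
Step 12: union(6, 11) -> already same set; set of 6 now {0, 6, 8, 11, 12}
Step 13: union(11, 1) -> merged; set of 11 now {0, 1, 6, 8, 11, 12}
Step 14: union(0, 6) -> already same set; set of 0 now {0, 1, 6, 8, 11, 12}
Step 15: find(10) -> no change; set of 10 is {10}
Step 16: find(8) -> no change; set of 8 is {0, 1, 6, 8, 11, 12}
Step 17: union(9, 4) -> merged; set of 9 now {3, 4, 9}
Set of 4: {3, 4, 9}; 5 is not a member.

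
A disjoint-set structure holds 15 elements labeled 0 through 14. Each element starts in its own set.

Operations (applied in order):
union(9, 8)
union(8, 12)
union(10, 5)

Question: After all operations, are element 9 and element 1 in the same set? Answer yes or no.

Answer: no

Derivation:
Step 1: union(9, 8) -> merged; set of 9 now {8, 9}
Step 2: union(8, 12) -> merged; set of 8 now {8, 9, 12}
Step 3: union(10, 5) -> merged; set of 10 now {5, 10}
Set of 9: {8, 9, 12}; 1 is not a member.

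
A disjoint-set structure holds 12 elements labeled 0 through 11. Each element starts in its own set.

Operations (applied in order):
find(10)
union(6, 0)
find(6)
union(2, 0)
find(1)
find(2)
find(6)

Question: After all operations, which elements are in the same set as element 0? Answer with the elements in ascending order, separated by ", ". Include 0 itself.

Step 1: find(10) -> no change; set of 10 is {10}
Step 2: union(6, 0) -> merged; set of 6 now {0, 6}
Step 3: find(6) -> no change; set of 6 is {0, 6}
Step 4: union(2, 0) -> merged; set of 2 now {0, 2, 6}
Step 5: find(1) -> no change; set of 1 is {1}
Step 6: find(2) -> no change; set of 2 is {0, 2, 6}
Step 7: find(6) -> no change; set of 6 is {0, 2, 6}
Component of 0: {0, 2, 6}

Answer: 0, 2, 6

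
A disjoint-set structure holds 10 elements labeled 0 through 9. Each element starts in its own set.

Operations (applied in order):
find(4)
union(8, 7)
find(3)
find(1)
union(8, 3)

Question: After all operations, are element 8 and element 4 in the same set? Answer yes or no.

Step 1: find(4) -> no change; set of 4 is {4}
Step 2: union(8, 7) -> merged; set of 8 now {7, 8}
Step 3: find(3) -> no change; set of 3 is {3}
Step 4: find(1) -> no change; set of 1 is {1}
Step 5: union(8, 3) -> merged; set of 8 now {3, 7, 8}
Set of 8: {3, 7, 8}; 4 is not a member.

Answer: no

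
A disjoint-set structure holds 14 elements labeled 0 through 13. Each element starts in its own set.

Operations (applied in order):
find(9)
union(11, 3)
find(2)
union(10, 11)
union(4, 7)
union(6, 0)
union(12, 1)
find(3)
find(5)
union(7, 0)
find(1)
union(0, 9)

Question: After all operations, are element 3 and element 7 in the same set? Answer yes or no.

Answer: no

Derivation:
Step 1: find(9) -> no change; set of 9 is {9}
Step 2: union(11, 3) -> merged; set of 11 now {3, 11}
Step 3: find(2) -> no change; set of 2 is {2}
Step 4: union(10, 11) -> merged; set of 10 now {3, 10, 11}
Step 5: union(4, 7) -> merged; set of 4 now {4, 7}
Step 6: union(6, 0) -> merged; set of 6 now {0, 6}
Step 7: union(12, 1) -> merged; set of 12 now {1, 12}
Step 8: find(3) -> no change; set of 3 is {3, 10, 11}
Step 9: find(5) -> no change; set of 5 is {5}
Step 10: union(7, 0) -> merged; set of 7 now {0, 4, 6, 7}
Step 11: find(1) -> no change; set of 1 is {1, 12}
Step 12: union(0, 9) -> merged; set of 0 now {0, 4, 6, 7, 9}
Set of 3: {3, 10, 11}; 7 is not a member.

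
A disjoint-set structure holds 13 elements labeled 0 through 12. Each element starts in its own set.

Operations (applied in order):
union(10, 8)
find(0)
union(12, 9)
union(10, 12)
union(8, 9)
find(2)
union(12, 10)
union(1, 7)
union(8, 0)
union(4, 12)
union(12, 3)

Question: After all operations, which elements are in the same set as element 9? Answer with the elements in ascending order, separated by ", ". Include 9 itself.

Answer: 0, 3, 4, 8, 9, 10, 12

Derivation:
Step 1: union(10, 8) -> merged; set of 10 now {8, 10}
Step 2: find(0) -> no change; set of 0 is {0}
Step 3: union(12, 9) -> merged; set of 12 now {9, 12}
Step 4: union(10, 12) -> merged; set of 10 now {8, 9, 10, 12}
Step 5: union(8, 9) -> already same set; set of 8 now {8, 9, 10, 12}
Step 6: find(2) -> no change; set of 2 is {2}
Step 7: union(12, 10) -> already same set; set of 12 now {8, 9, 10, 12}
Step 8: union(1, 7) -> merged; set of 1 now {1, 7}
Step 9: union(8, 0) -> merged; set of 8 now {0, 8, 9, 10, 12}
Step 10: union(4, 12) -> merged; set of 4 now {0, 4, 8, 9, 10, 12}
Step 11: union(12, 3) -> merged; set of 12 now {0, 3, 4, 8, 9, 10, 12}
Component of 9: {0, 3, 4, 8, 9, 10, 12}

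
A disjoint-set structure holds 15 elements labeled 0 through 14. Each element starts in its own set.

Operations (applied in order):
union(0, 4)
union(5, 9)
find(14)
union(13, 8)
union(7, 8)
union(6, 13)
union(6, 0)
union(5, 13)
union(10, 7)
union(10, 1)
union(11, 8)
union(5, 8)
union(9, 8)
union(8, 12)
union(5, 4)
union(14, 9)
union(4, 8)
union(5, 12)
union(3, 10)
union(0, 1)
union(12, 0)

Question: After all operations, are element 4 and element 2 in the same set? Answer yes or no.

Answer: no

Derivation:
Step 1: union(0, 4) -> merged; set of 0 now {0, 4}
Step 2: union(5, 9) -> merged; set of 5 now {5, 9}
Step 3: find(14) -> no change; set of 14 is {14}
Step 4: union(13, 8) -> merged; set of 13 now {8, 13}
Step 5: union(7, 8) -> merged; set of 7 now {7, 8, 13}
Step 6: union(6, 13) -> merged; set of 6 now {6, 7, 8, 13}
Step 7: union(6, 0) -> merged; set of 6 now {0, 4, 6, 7, 8, 13}
Step 8: union(5, 13) -> merged; set of 5 now {0, 4, 5, 6, 7, 8, 9, 13}
Step 9: union(10, 7) -> merged; set of 10 now {0, 4, 5, 6, 7, 8, 9, 10, 13}
Step 10: union(10, 1) -> merged; set of 10 now {0, 1, 4, 5, 6, 7, 8, 9, 10, 13}
Step 11: union(11, 8) -> merged; set of 11 now {0, 1, 4, 5, 6, 7, 8, 9, 10, 11, 13}
Step 12: union(5, 8) -> already same set; set of 5 now {0, 1, 4, 5, 6, 7, 8, 9, 10, 11, 13}
Step 13: union(9, 8) -> already same set; set of 9 now {0, 1, 4, 5, 6, 7, 8, 9, 10, 11, 13}
Step 14: union(8, 12) -> merged; set of 8 now {0, 1, 4, 5, 6, 7, 8, 9, 10, 11, 12, 13}
Step 15: union(5, 4) -> already same set; set of 5 now {0, 1, 4, 5, 6, 7, 8, 9, 10, 11, 12, 13}
Step 16: union(14, 9) -> merged; set of 14 now {0, 1, 4, 5, 6, 7, 8, 9, 10, 11, 12, 13, 14}
Step 17: union(4, 8) -> already same set; set of 4 now {0, 1, 4, 5, 6, 7, 8, 9, 10, 11, 12, 13, 14}
Step 18: union(5, 12) -> already same set; set of 5 now {0, 1, 4, 5, 6, 7, 8, 9, 10, 11, 12, 13, 14}
Step 19: union(3, 10) -> merged; set of 3 now {0, 1, 3, 4, 5, 6, 7, 8, 9, 10, 11, 12, 13, 14}
Step 20: union(0, 1) -> already same set; set of 0 now {0, 1, 3, 4, 5, 6, 7, 8, 9, 10, 11, 12, 13, 14}
Step 21: union(12, 0) -> already same set; set of 12 now {0, 1, 3, 4, 5, 6, 7, 8, 9, 10, 11, 12, 13, 14}
Set of 4: {0, 1, 3, 4, 5, 6, 7, 8, 9, 10, 11, 12, 13, 14}; 2 is not a member.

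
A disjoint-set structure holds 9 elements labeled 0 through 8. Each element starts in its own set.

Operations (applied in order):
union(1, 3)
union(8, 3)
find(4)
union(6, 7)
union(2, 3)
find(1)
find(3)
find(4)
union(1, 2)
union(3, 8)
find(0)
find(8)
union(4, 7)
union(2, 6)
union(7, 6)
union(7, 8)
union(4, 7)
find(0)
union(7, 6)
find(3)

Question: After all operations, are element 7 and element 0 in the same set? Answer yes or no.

Step 1: union(1, 3) -> merged; set of 1 now {1, 3}
Step 2: union(8, 3) -> merged; set of 8 now {1, 3, 8}
Step 3: find(4) -> no change; set of 4 is {4}
Step 4: union(6, 7) -> merged; set of 6 now {6, 7}
Step 5: union(2, 3) -> merged; set of 2 now {1, 2, 3, 8}
Step 6: find(1) -> no change; set of 1 is {1, 2, 3, 8}
Step 7: find(3) -> no change; set of 3 is {1, 2, 3, 8}
Step 8: find(4) -> no change; set of 4 is {4}
Step 9: union(1, 2) -> already same set; set of 1 now {1, 2, 3, 8}
Step 10: union(3, 8) -> already same set; set of 3 now {1, 2, 3, 8}
Step 11: find(0) -> no change; set of 0 is {0}
Step 12: find(8) -> no change; set of 8 is {1, 2, 3, 8}
Step 13: union(4, 7) -> merged; set of 4 now {4, 6, 7}
Step 14: union(2, 6) -> merged; set of 2 now {1, 2, 3, 4, 6, 7, 8}
Step 15: union(7, 6) -> already same set; set of 7 now {1, 2, 3, 4, 6, 7, 8}
Step 16: union(7, 8) -> already same set; set of 7 now {1, 2, 3, 4, 6, 7, 8}
Step 17: union(4, 7) -> already same set; set of 4 now {1, 2, 3, 4, 6, 7, 8}
Step 18: find(0) -> no change; set of 0 is {0}
Step 19: union(7, 6) -> already same set; set of 7 now {1, 2, 3, 4, 6, 7, 8}
Step 20: find(3) -> no change; set of 3 is {1, 2, 3, 4, 6, 7, 8}
Set of 7: {1, 2, 3, 4, 6, 7, 8}; 0 is not a member.

Answer: no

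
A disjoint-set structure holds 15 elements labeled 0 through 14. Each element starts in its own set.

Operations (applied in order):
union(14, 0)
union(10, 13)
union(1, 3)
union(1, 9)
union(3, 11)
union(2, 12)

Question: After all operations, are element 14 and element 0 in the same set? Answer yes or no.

Answer: yes

Derivation:
Step 1: union(14, 0) -> merged; set of 14 now {0, 14}
Step 2: union(10, 13) -> merged; set of 10 now {10, 13}
Step 3: union(1, 3) -> merged; set of 1 now {1, 3}
Step 4: union(1, 9) -> merged; set of 1 now {1, 3, 9}
Step 5: union(3, 11) -> merged; set of 3 now {1, 3, 9, 11}
Step 6: union(2, 12) -> merged; set of 2 now {2, 12}
Set of 14: {0, 14}; 0 is a member.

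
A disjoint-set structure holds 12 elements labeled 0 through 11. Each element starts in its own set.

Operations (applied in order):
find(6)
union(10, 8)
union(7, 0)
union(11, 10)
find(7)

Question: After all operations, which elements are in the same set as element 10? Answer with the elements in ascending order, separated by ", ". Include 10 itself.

Step 1: find(6) -> no change; set of 6 is {6}
Step 2: union(10, 8) -> merged; set of 10 now {8, 10}
Step 3: union(7, 0) -> merged; set of 7 now {0, 7}
Step 4: union(11, 10) -> merged; set of 11 now {8, 10, 11}
Step 5: find(7) -> no change; set of 7 is {0, 7}
Component of 10: {8, 10, 11}

Answer: 8, 10, 11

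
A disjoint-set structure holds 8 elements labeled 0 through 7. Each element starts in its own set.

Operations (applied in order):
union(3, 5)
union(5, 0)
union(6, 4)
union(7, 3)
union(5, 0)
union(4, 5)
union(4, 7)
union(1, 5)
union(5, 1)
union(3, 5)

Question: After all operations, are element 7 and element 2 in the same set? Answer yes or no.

Answer: no

Derivation:
Step 1: union(3, 5) -> merged; set of 3 now {3, 5}
Step 2: union(5, 0) -> merged; set of 5 now {0, 3, 5}
Step 3: union(6, 4) -> merged; set of 6 now {4, 6}
Step 4: union(7, 3) -> merged; set of 7 now {0, 3, 5, 7}
Step 5: union(5, 0) -> already same set; set of 5 now {0, 3, 5, 7}
Step 6: union(4, 5) -> merged; set of 4 now {0, 3, 4, 5, 6, 7}
Step 7: union(4, 7) -> already same set; set of 4 now {0, 3, 4, 5, 6, 7}
Step 8: union(1, 5) -> merged; set of 1 now {0, 1, 3, 4, 5, 6, 7}
Step 9: union(5, 1) -> already same set; set of 5 now {0, 1, 3, 4, 5, 6, 7}
Step 10: union(3, 5) -> already same set; set of 3 now {0, 1, 3, 4, 5, 6, 7}
Set of 7: {0, 1, 3, 4, 5, 6, 7}; 2 is not a member.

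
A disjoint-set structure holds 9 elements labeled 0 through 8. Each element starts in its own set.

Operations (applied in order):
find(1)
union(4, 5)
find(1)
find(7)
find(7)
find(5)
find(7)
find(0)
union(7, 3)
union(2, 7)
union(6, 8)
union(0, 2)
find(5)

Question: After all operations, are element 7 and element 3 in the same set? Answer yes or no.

Step 1: find(1) -> no change; set of 1 is {1}
Step 2: union(4, 5) -> merged; set of 4 now {4, 5}
Step 3: find(1) -> no change; set of 1 is {1}
Step 4: find(7) -> no change; set of 7 is {7}
Step 5: find(7) -> no change; set of 7 is {7}
Step 6: find(5) -> no change; set of 5 is {4, 5}
Step 7: find(7) -> no change; set of 7 is {7}
Step 8: find(0) -> no change; set of 0 is {0}
Step 9: union(7, 3) -> merged; set of 7 now {3, 7}
Step 10: union(2, 7) -> merged; set of 2 now {2, 3, 7}
Step 11: union(6, 8) -> merged; set of 6 now {6, 8}
Step 12: union(0, 2) -> merged; set of 0 now {0, 2, 3, 7}
Step 13: find(5) -> no change; set of 5 is {4, 5}
Set of 7: {0, 2, 3, 7}; 3 is a member.

Answer: yes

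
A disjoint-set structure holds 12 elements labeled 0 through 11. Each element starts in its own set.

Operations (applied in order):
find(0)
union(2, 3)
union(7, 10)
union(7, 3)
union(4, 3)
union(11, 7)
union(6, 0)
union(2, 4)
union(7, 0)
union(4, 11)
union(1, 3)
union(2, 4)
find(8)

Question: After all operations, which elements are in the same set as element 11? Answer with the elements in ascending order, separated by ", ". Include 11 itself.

Answer: 0, 1, 2, 3, 4, 6, 7, 10, 11

Derivation:
Step 1: find(0) -> no change; set of 0 is {0}
Step 2: union(2, 3) -> merged; set of 2 now {2, 3}
Step 3: union(7, 10) -> merged; set of 7 now {7, 10}
Step 4: union(7, 3) -> merged; set of 7 now {2, 3, 7, 10}
Step 5: union(4, 3) -> merged; set of 4 now {2, 3, 4, 7, 10}
Step 6: union(11, 7) -> merged; set of 11 now {2, 3, 4, 7, 10, 11}
Step 7: union(6, 0) -> merged; set of 6 now {0, 6}
Step 8: union(2, 4) -> already same set; set of 2 now {2, 3, 4, 7, 10, 11}
Step 9: union(7, 0) -> merged; set of 7 now {0, 2, 3, 4, 6, 7, 10, 11}
Step 10: union(4, 11) -> already same set; set of 4 now {0, 2, 3, 4, 6, 7, 10, 11}
Step 11: union(1, 3) -> merged; set of 1 now {0, 1, 2, 3, 4, 6, 7, 10, 11}
Step 12: union(2, 4) -> already same set; set of 2 now {0, 1, 2, 3, 4, 6, 7, 10, 11}
Step 13: find(8) -> no change; set of 8 is {8}
Component of 11: {0, 1, 2, 3, 4, 6, 7, 10, 11}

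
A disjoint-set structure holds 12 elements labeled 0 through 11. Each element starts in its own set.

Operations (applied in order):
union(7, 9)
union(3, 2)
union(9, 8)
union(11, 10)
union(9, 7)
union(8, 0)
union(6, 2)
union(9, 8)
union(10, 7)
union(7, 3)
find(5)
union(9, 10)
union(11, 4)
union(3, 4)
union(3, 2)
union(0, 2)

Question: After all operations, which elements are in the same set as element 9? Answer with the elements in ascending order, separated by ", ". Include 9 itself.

Step 1: union(7, 9) -> merged; set of 7 now {7, 9}
Step 2: union(3, 2) -> merged; set of 3 now {2, 3}
Step 3: union(9, 8) -> merged; set of 9 now {7, 8, 9}
Step 4: union(11, 10) -> merged; set of 11 now {10, 11}
Step 5: union(9, 7) -> already same set; set of 9 now {7, 8, 9}
Step 6: union(8, 0) -> merged; set of 8 now {0, 7, 8, 9}
Step 7: union(6, 2) -> merged; set of 6 now {2, 3, 6}
Step 8: union(9, 8) -> already same set; set of 9 now {0, 7, 8, 9}
Step 9: union(10, 7) -> merged; set of 10 now {0, 7, 8, 9, 10, 11}
Step 10: union(7, 3) -> merged; set of 7 now {0, 2, 3, 6, 7, 8, 9, 10, 11}
Step 11: find(5) -> no change; set of 5 is {5}
Step 12: union(9, 10) -> already same set; set of 9 now {0, 2, 3, 6, 7, 8, 9, 10, 11}
Step 13: union(11, 4) -> merged; set of 11 now {0, 2, 3, 4, 6, 7, 8, 9, 10, 11}
Step 14: union(3, 4) -> already same set; set of 3 now {0, 2, 3, 4, 6, 7, 8, 9, 10, 11}
Step 15: union(3, 2) -> already same set; set of 3 now {0, 2, 3, 4, 6, 7, 8, 9, 10, 11}
Step 16: union(0, 2) -> already same set; set of 0 now {0, 2, 3, 4, 6, 7, 8, 9, 10, 11}
Component of 9: {0, 2, 3, 4, 6, 7, 8, 9, 10, 11}

Answer: 0, 2, 3, 4, 6, 7, 8, 9, 10, 11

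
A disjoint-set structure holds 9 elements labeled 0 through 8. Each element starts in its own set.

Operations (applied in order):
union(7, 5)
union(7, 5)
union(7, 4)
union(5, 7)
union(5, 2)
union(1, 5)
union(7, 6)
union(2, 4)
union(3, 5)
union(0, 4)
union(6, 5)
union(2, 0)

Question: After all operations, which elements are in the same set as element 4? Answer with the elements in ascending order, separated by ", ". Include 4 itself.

Step 1: union(7, 5) -> merged; set of 7 now {5, 7}
Step 2: union(7, 5) -> already same set; set of 7 now {5, 7}
Step 3: union(7, 4) -> merged; set of 7 now {4, 5, 7}
Step 4: union(5, 7) -> already same set; set of 5 now {4, 5, 7}
Step 5: union(5, 2) -> merged; set of 5 now {2, 4, 5, 7}
Step 6: union(1, 5) -> merged; set of 1 now {1, 2, 4, 5, 7}
Step 7: union(7, 6) -> merged; set of 7 now {1, 2, 4, 5, 6, 7}
Step 8: union(2, 4) -> already same set; set of 2 now {1, 2, 4, 5, 6, 7}
Step 9: union(3, 5) -> merged; set of 3 now {1, 2, 3, 4, 5, 6, 7}
Step 10: union(0, 4) -> merged; set of 0 now {0, 1, 2, 3, 4, 5, 6, 7}
Step 11: union(6, 5) -> already same set; set of 6 now {0, 1, 2, 3, 4, 5, 6, 7}
Step 12: union(2, 0) -> already same set; set of 2 now {0, 1, 2, 3, 4, 5, 6, 7}
Component of 4: {0, 1, 2, 3, 4, 5, 6, 7}

Answer: 0, 1, 2, 3, 4, 5, 6, 7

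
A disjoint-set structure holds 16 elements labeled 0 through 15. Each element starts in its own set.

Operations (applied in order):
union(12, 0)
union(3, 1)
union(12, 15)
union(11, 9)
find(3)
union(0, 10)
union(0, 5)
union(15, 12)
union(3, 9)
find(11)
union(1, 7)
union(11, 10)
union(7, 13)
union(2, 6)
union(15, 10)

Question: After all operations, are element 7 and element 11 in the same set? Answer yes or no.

Answer: yes

Derivation:
Step 1: union(12, 0) -> merged; set of 12 now {0, 12}
Step 2: union(3, 1) -> merged; set of 3 now {1, 3}
Step 3: union(12, 15) -> merged; set of 12 now {0, 12, 15}
Step 4: union(11, 9) -> merged; set of 11 now {9, 11}
Step 5: find(3) -> no change; set of 3 is {1, 3}
Step 6: union(0, 10) -> merged; set of 0 now {0, 10, 12, 15}
Step 7: union(0, 5) -> merged; set of 0 now {0, 5, 10, 12, 15}
Step 8: union(15, 12) -> already same set; set of 15 now {0, 5, 10, 12, 15}
Step 9: union(3, 9) -> merged; set of 3 now {1, 3, 9, 11}
Step 10: find(11) -> no change; set of 11 is {1, 3, 9, 11}
Step 11: union(1, 7) -> merged; set of 1 now {1, 3, 7, 9, 11}
Step 12: union(11, 10) -> merged; set of 11 now {0, 1, 3, 5, 7, 9, 10, 11, 12, 15}
Step 13: union(7, 13) -> merged; set of 7 now {0, 1, 3, 5, 7, 9, 10, 11, 12, 13, 15}
Step 14: union(2, 6) -> merged; set of 2 now {2, 6}
Step 15: union(15, 10) -> already same set; set of 15 now {0, 1, 3, 5, 7, 9, 10, 11, 12, 13, 15}
Set of 7: {0, 1, 3, 5, 7, 9, 10, 11, 12, 13, 15}; 11 is a member.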